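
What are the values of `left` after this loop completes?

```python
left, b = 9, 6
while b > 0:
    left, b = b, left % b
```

GCD of 9 and 6
`left` takes the values: 9 → 6 → 3

Answer: 3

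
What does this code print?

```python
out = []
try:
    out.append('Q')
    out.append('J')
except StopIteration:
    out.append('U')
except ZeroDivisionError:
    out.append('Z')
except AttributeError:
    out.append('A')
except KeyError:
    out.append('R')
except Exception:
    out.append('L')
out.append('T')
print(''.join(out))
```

Execution trace: 'Q' (try body) → 'J' (try body, no exception) → 'T' (after the try/except). Output: QJT

Answer: QJT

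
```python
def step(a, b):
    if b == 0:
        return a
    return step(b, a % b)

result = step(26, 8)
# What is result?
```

step(26, 8) -> step(8, 2) -> step(2, 0) -> 2

Answer: 2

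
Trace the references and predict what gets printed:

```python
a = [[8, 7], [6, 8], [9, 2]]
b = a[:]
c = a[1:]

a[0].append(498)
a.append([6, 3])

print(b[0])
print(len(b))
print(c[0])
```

Key concept: slice with nested mutation.
Step by step:
`a = [[8, 7], [6, 8], [9, 2]]` → a = [[8, 7], [6, 8], [9, 2]]
`b = a[:]` → b = [[8, 7], [6, 8], [9, 2]]
`c = a[1:]` → c = [[6, 8], [9, 2]]
`a[0].append(498)` → a = [[8, 7, 498], [6, 8], [9, 2]]; b = [[8, 7, 498], [6, 8], [9, 2]]
`a.append([6, 3])` → a = [[8, 7, 498], [6, 8], [9, 2], [6, 3]]
`print(b[0])` → prints [8, 7, 498]
`print(len(b))` → prints 3
`print(c[0])` → prints [6, 8]

Answer:
[8, 7, 498]
3
[6, 8]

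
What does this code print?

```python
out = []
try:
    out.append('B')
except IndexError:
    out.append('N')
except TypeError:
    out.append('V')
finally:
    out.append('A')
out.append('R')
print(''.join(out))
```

Execution trace: 'B' (try body, no exception) → 'A' (finally) → 'R' (after the try/except). Output: BAR

Answer: BAR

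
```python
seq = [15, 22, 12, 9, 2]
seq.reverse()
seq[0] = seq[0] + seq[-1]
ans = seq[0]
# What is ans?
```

Trace:
`seq = [15, 22, 12, 9, 2]` → seq = [15, 22, 12, 9, 2]
`seq.reverse()` → seq = [2, 9, 12, 22, 15]
`seq[0] = seq[0] + seq[-1]` → seq = [17, 9, 12, 22, 15]
`ans = seq[0]` → ans = 17
So ans = 17

Answer: 17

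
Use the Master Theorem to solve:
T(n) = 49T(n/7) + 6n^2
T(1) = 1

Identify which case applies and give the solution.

a=49, b=7, f(n)=6n^2. log_7(49) = 2. Since c=2 = 2, Case 2 applies: T(n) = Θ(n^log_b(a) · log n) = O(n^2 log n).

Answer: O(n^2 log n) - Case 2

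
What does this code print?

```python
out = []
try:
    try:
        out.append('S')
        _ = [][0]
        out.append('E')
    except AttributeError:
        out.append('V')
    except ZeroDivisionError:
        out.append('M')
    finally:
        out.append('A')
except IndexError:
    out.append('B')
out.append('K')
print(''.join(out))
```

Execution trace: 'S' (try body) → 'A' (finally) → 'B' (outer except IndexError) → 'K' (after the try/except). Output: SABK

Answer: SABK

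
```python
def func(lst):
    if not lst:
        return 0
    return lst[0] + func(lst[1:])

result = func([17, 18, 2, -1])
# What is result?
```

17 + 18 + 2 + (-1) + 0 = 36

Answer: 36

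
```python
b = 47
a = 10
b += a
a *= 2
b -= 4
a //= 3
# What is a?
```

Trace:
`b = 47` → b = 47
`a = 10` → a = 10
`b += a` → b = 57
`a *= 2` → a = 20
`b -= 4` → b = 53
`a //= 3` → a = 6
So a = 6

Answer: 6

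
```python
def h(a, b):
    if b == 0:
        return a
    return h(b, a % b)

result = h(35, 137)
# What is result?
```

h(35, 137) -> h(137, 35) -> h(35, 32) -> h(32, 3) -> h(3, 2) -> h(2, 1) -> h(1, 0) -> 1

Answer: 1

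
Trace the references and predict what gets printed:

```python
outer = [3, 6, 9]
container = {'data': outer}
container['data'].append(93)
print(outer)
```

Key concept: dict holds reference to list.
Step by step:
`outer = [3, 6, 9]` → outer = [3, 6, 9]
`container = {'data': outer}` → container = {'data': [3, 6, 9]}
`container['data'].append(93)` → outer = [3, 6, 9, 93]; container = {'data': [3, 6, 9, 93]}
`print(outer)` → prints [3, 6, 9, 93]

Answer: [3, 6, 9, 93]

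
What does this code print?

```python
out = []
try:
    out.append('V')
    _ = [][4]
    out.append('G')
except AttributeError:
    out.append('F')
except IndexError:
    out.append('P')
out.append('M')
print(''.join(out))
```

Execution trace: 'V' (try body) → 'P' (except IndexError) → 'M' (after the try/except). Output: VPM

Answer: VPM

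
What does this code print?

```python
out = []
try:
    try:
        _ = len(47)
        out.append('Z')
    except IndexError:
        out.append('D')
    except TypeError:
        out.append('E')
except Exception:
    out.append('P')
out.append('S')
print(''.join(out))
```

Execution trace: 'E' (inner except TypeError) → 'S' (after the try/except). Output: ES

Answer: ES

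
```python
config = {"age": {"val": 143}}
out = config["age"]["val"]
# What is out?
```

Trace:
`config = {"age": {"val": 143}}` → config = {'age': {'val': 143}}
`out = config["age"]["val"]` → out = 143
So out = 143

Answer: 143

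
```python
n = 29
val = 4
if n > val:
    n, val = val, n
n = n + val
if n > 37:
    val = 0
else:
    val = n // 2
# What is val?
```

Trace:
`n = 29` → n = 29
`val = 4` → val = 4
`if n > val: ...` → n > val is True → n = 4; val = 29
`n = n + val` → n = 33
`if n > 37: ...` → n > 37 is False, take else branch → val = 16
So val = 16

Answer: 16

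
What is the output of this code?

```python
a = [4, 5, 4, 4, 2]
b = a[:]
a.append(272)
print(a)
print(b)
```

Key concept: slice [:] creates copy.
Step by step:
`a = [4, 5, 4, 4, 2]` → a = [4, 5, 4, 4, 2]
`b = a[:]` → b = [4, 5, 4, 4, 2]
`a.append(272)` → a = [4, 5, 4, 4, 2, 272]
`print(a)` → prints [4, 5, 4, 4, 2, 272]
`print(b)` → prints [4, 5, 4, 4, 2]

Answer:
[4, 5, 4, 4, 2, 272]
[4, 5, 4, 4, 2]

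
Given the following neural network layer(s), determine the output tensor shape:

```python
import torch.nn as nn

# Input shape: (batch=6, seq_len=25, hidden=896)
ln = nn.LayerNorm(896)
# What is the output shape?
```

Input: (6, 25, 896) -> Output: (6, 25, 896)

Answer: (6, 25, 896)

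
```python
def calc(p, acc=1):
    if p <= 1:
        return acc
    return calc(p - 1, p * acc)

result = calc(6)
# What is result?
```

Accumulator trace (n, acc): (6, 1) -> (5, 6) -> (4, 30) -> (3, 120) -> (2, 360) -> (1, 720) -> return 720

Answer: 720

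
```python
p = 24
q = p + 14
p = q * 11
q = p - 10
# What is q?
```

Trace:
`p = 24` → p = 24
`q = p + 14` → q = 38
`p = q * 11` → p = 418
`q = p - 10` → q = 408
So q = 408

Answer: 408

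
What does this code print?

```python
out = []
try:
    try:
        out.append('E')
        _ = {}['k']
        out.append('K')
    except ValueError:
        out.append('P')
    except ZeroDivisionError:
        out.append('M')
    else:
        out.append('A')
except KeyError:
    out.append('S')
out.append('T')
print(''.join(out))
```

Execution trace: 'E' (try body) → 'S' (outer except KeyError) → 'T' (after the try/except). Output: EST

Answer: EST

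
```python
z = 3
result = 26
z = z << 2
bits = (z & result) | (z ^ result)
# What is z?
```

Trace:
`z = 3` → z = 3
`result = 26` → result = 26
`z = z << 2` → z = 12
`bits = (z & result) | (z ^ result)` → bits = 30
So z = 12

Answer: 12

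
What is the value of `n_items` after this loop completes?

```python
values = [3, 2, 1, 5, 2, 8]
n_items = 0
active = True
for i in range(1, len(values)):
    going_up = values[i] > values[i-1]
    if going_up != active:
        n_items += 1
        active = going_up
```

Count direction changes in [3, 2, 1, 5, 2, 8]
`n_items` takes the values: 0 → 1 → 2 → 3 → 4

Answer: 4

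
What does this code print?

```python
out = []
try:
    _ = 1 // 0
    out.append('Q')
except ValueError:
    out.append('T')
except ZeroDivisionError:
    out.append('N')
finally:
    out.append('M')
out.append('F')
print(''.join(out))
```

Execution trace: 'N' (except ZeroDivisionError) → 'M' (finally) → 'F' (after the try/except). Output: NMF

Answer: NMF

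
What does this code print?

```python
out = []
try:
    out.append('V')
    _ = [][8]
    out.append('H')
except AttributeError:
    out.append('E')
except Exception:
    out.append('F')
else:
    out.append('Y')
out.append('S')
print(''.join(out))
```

Execution trace: 'V' (try body) → 'F' (except Exception) → 'S' (after the try/except). Output: VFS

Answer: VFS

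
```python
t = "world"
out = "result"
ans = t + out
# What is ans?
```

Trace:
`t = "world"` → t = 'world'
`out = "result"` → out = 'result'
`ans = t + out` → ans = 'worldresult'
So ans = 'worldresult'

Answer: 'worldresult'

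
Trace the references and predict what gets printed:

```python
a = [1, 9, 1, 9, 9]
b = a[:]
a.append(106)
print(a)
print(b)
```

Key concept: slice [:] creates copy.
Step by step:
`a = [1, 9, 1, 9, 9]` → a = [1, 9, 1, 9, 9]
`b = a[:]` → b = [1, 9, 1, 9, 9]
`a.append(106)` → a = [1, 9, 1, 9, 9, 106]
`print(a)` → prints [1, 9, 1, 9, 9, 106]
`print(b)` → prints [1, 9, 1, 9, 9]

Answer:
[1, 9, 1, 9, 9, 106]
[1, 9, 1, 9, 9]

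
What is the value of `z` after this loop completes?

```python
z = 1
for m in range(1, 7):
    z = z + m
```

Start at 1, add 1 through 6
`z` takes the values: 1 → 2 → 4 → 7 → 11 → 16 → 22

Answer: 22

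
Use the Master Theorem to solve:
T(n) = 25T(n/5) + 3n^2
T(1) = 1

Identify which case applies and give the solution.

a=25, b=5, f(n)=3n^2. log_5(25) = 2. Since c=2 = 2, Case 2 applies: T(n) = Θ(n^log_b(a) · log n) = O(n^2 log n).

Answer: O(n^2 log n) - Case 2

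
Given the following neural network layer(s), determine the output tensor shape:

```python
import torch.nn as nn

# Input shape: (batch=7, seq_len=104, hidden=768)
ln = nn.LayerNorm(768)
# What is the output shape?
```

Input: (7, 104, 768) -> Output: (7, 104, 768)

Answer: (7, 104, 768)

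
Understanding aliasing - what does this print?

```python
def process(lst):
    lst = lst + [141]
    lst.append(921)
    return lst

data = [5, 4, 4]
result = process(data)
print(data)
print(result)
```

Key concept: rebinding parameter vs mutation.
Step by step:
`data = [5, 4, 4]` → data = [5, 4, 4]
`result = process(data)` → result = [5, 4, 4, 141, 921]
`print(data)` → prints [5, 4, 4]
`print(result)` → prints [5, 4, 4, 141, 921]

Answer:
[5, 4, 4]
[5, 4, 4, 141, 921]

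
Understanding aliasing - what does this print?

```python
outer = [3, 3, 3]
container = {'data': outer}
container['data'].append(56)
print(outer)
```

Key concept: dict holds reference to list.
Step by step:
`outer = [3, 3, 3]` → outer = [3, 3, 3]
`container = {'data': outer}` → container = {'data': [3, 3, 3]}
`container['data'].append(56)` → outer = [3, 3, 3, 56]; container = {'data': [3, 3, 3, 56]}
`print(outer)` → prints [3, 3, 3, 56]

Answer: [3, 3, 3, 56]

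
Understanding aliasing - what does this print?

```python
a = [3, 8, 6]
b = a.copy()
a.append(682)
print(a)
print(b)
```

Key concept: list.copy() creates independent copy.
Step by step:
`a = [3, 8, 6]` → a = [3, 8, 6]
`b = a.copy()` → b = [3, 8, 6]
`a.append(682)` → a = [3, 8, 6, 682]
`print(a)` → prints [3, 8, 6, 682]
`print(b)` → prints [3, 8, 6]

Answer:
[3, 8, 6, 682]
[3, 8, 6]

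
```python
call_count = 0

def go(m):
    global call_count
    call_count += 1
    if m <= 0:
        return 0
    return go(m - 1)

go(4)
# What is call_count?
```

Linear recursion stepping by 1: 5 calls from m=4 down to ≤0.

Answer: 5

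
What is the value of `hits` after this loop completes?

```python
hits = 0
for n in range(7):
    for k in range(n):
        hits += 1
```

Triangle number: 0+1+2+...+6
`hits` takes the values: 0 → 1 → 2 → 3 → 4 → 5 → 6 → 7 → 8 → 9 → 10 → 11 → 12 → 13 → 14 → 15 → 16 → 17 → 18 → 19 → 20 → 21

Answer: 21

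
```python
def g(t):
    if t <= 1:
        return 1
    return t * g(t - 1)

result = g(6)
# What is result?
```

g(6) = 6 * 5 * 4 * 3 * 2 * 1 = 720

Answer: 720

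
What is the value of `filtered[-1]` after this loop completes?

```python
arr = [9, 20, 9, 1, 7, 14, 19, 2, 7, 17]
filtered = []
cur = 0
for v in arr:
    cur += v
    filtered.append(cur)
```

Cumulative sum ends at 105
`filtered` takes the values: [] → [9] → [9, 29] → [9, 29, 38] → [9, 29, 38, 39] → [9, 29, 38, 39, 46] → [9, 29, 38, 39, 46, 60] → [9, 29, 38, 39, 46, 60, 79] → [9, 29, 38, 39, 46, 60, 79, 81] → [9, 29, 38, 39, 46, 60, 79, 81, 88] → [9, 29, 38, 39, 46, 60, 79, 81, 88, 105]
So `filtered[-1]` = 105

Answer: 105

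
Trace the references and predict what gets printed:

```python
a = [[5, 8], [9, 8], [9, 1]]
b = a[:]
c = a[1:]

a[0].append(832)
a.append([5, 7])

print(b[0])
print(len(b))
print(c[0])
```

Key concept: slice with nested mutation.
Step by step:
`a = [[5, 8], [9, 8], [9, 1]]` → a = [[5, 8], [9, 8], [9, 1]]
`b = a[:]` → b = [[5, 8], [9, 8], [9, 1]]
`c = a[1:]` → c = [[9, 8], [9, 1]]
`a[0].append(832)` → a = [[5, 8, 832], [9, 8], [9, 1]]; b = [[5, 8, 832], [9, 8], [9, 1]]
`a.append([5, 7])` → a = [[5, 8, 832], [9, 8], [9, 1], [5, 7]]
`print(b[0])` → prints [5, 8, 832]
`print(len(b))` → prints 3
`print(c[0])` → prints [9, 8]

Answer:
[5, 8, 832]
3
[9, 8]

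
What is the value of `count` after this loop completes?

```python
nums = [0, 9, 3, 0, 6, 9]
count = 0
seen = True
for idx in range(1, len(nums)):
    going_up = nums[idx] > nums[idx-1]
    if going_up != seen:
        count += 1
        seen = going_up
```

Count direction changes in [0, 9, 3, 0, 6, 9]
`count` takes the values: 0 → 1 → 2

Answer: 2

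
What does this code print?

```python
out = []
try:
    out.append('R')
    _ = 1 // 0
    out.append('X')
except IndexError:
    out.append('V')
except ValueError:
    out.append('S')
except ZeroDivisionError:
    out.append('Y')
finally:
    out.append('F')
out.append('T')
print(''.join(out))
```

Execution trace: 'R' (try body) → 'Y' (except ZeroDivisionError) → 'F' (finally) → 'T' (after the try/except). Output: RYFT

Answer: RYFT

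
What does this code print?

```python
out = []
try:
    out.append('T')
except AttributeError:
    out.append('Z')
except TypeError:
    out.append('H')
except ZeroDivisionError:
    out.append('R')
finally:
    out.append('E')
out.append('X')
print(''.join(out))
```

Execution trace: 'T' (try body, no exception) → 'E' (finally) → 'X' (after the try/except). Output: TEX

Answer: TEX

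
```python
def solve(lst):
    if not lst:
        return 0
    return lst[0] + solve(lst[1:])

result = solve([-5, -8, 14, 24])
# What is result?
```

(-5) + (-8) + 14 + 24 + 0 = 25

Answer: 25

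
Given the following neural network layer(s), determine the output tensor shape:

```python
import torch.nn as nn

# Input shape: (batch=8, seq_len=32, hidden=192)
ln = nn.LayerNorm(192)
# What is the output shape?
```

Input: (8, 32, 192) -> Output: (8, 32, 192)

Answer: (8, 32, 192)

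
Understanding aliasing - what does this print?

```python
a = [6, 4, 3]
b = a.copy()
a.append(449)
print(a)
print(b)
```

Key concept: list.copy() creates independent copy.
Step by step:
`a = [6, 4, 3]` → a = [6, 4, 3]
`b = a.copy()` → b = [6, 4, 3]
`a.append(449)` → a = [6, 4, 3, 449]
`print(a)` → prints [6, 4, 3, 449]
`print(b)` → prints [6, 4, 3]

Answer:
[6, 4, 3, 449]
[6, 4, 3]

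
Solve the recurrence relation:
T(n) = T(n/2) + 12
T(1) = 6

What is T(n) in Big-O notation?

Each step divides n by 2 and adds 12. After log_2(n) steps we reach T(1)=6. So T(n) = 12·log_2(n) + 6 = O(log n).

Answer: O(log n)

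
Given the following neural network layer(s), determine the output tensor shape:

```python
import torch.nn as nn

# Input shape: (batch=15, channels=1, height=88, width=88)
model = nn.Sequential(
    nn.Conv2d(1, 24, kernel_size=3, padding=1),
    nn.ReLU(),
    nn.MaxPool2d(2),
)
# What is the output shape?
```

Input: (15, 1, 88, 88) -> after Conv2d: (15, 24, 88, 88) -> after ReLU: (15, 24, 88, 88) -> Output: (15, 24, 44, 44)

Answer: (15, 24, 44, 44)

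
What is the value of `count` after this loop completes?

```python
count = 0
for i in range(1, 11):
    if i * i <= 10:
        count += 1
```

Count numbers where i² ≤ 10
`count` takes the values: 0 → 1 → 2 → 3

Answer: 3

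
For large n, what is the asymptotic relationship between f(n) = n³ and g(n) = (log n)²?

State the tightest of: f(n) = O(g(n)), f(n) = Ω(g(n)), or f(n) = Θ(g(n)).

n³ vs (log n)²: f(n) = Ω(g(n)) but not O(g(n)) — n³ grows strictly faster than (log n)².

Answer: f(n) = Ω(g(n)) but not O(g(n)) — n³ grows strictly faster than (log n)².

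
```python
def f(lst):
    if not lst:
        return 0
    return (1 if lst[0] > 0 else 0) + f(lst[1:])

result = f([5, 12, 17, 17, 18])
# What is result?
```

Count of positive elements in [5, 12, 17, 17, 18] = 5

Answer: 5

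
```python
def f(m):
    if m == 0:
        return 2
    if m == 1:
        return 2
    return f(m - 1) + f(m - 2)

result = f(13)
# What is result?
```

Build up from base cases: f(0)=2, f(1)=2, f(2)=4, f(3)=6, f(4)=10, f(5)=16, f(6)=26, ..., f(13)=754

Answer: 754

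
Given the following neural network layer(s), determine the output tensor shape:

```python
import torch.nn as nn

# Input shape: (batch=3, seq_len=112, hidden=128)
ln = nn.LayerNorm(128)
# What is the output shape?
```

Input: (3, 112, 128) -> Output: (3, 112, 128)

Answer: (3, 112, 128)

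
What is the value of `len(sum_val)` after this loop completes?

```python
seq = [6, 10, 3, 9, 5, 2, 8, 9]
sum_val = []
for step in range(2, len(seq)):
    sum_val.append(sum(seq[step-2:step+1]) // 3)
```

Number of 3-element averages
`sum_val` takes the values: [] → [6] → [6, 7] → [6, 7, 5] → [6, 7, 5, 5] → [6, 7, 5, 5, 5] → [6, 7, 5, 5, 5, 6]
So `len(sum_val)` = 6

Answer: 6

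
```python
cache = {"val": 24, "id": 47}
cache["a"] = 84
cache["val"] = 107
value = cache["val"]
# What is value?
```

Trace:
`cache = {"val": 24, "id": 47}` → cache = {'val': 24, 'id': 47}
`cache["a"] = 84` → cache = {'val': 24, 'id': 47, 'a': 84}
`cache["val"] = 107` → cache = {'val': 107, 'id': 47, 'a': 84}
`value = cache["val"]` → value = 107
So value = 107

Answer: 107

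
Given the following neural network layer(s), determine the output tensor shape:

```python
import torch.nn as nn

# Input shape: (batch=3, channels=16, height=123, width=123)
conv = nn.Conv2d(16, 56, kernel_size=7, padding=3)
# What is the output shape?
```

Input: (3, 16, 123, 123) -> Output: (3, 56, 123, 123)

Answer: (3, 56, 123, 123)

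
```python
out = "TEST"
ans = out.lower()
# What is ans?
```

Trace:
`out = "TEST"` → out = 'TEST'
`ans = out.lower()` → ans = 'test'
So ans = 'test'

Answer: 'test'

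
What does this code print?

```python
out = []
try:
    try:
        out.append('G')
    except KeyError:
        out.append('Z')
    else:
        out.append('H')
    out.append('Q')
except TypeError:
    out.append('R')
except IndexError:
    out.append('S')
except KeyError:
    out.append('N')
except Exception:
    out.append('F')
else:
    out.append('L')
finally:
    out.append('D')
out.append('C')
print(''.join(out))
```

Execution trace: 'G' (inner try body, no exception) → 'H' (inner else) → 'Q' (try body, no exception) → 'L' (else) → 'D' (finally) → 'C' (after the try/except). Output: GHQLDC

Answer: GHQLDC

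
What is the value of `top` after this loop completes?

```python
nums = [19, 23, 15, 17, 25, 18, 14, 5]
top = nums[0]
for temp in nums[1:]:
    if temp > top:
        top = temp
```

Maximum of [19, 23, 15, 17, 25, 18, 14, 5]
`top` takes the values: 19 → 23 → 25

Answer: 25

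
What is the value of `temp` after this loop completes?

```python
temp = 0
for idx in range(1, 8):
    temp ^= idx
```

XOR of 1 to 7
`temp` takes the values: 0 → 1 → 3 → 0 → 4 → 1 → 7 → 0

Answer: 0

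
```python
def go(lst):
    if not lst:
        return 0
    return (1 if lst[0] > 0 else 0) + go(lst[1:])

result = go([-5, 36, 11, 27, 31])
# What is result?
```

Count of positive elements in [-5, 36, 11, 27, 31] = 4

Answer: 4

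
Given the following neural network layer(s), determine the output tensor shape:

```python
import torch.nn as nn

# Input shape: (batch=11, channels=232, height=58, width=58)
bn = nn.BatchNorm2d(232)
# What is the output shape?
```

Input: (11, 232, 58, 58) -> Output: (11, 232, 58, 58)

Answer: (11, 232, 58, 58)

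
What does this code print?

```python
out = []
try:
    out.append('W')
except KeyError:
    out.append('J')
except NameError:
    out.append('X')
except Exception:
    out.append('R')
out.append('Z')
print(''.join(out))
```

Execution trace: 'W' (try body, no exception) → 'Z' (after the try/except). Output: WZ

Answer: WZ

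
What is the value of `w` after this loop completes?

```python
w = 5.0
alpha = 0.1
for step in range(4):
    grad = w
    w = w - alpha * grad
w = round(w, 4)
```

Gradient descent: w = 5.0 * (1 - 0.1)^4
`w` takes the values: 5.0 → 4.5 → 4.05 → 3.645 → 3.2805

Answer: 3.2805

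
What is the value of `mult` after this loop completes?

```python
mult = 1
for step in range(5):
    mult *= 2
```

2^5 = 32
`mult` takes the values: 1 → 2 → 4 → 8 → 16 → 32

Answer: 32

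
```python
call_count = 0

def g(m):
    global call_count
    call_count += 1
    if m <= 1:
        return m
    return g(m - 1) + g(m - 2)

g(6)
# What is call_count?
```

Calls(m) = 1 + Calls(m-1) + Calls(m-2); Calls(0)=Calls(1)=1. For m=6 this gives 25.

Answer: 25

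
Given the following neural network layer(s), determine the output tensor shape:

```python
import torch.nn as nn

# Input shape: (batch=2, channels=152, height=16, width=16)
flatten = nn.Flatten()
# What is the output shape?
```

Input: (2, 152, 16, 16) -> Output: (2, 38912)

Answer: (2, 38912)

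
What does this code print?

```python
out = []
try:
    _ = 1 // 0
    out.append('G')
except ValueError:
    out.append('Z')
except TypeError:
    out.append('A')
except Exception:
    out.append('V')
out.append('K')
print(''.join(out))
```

Execution trace: 'V' (except Exception) → 'K' (after the try/except). Output: VK

Answer: VK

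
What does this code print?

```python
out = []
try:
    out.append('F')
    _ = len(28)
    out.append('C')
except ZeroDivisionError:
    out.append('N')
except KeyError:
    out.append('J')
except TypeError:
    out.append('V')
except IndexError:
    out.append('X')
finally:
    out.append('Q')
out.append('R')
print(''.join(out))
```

Execution trace: 'F' (try body) → 'V' (except TypeError) → 'Q' (finally) → 'R' (after the try/except). Output: FVQR

Answer: FVQR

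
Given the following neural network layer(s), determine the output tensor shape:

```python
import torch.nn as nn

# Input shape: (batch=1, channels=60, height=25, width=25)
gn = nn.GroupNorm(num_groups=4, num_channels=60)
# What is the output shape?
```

Input: (1, 60, 25, 25) -> Output: (1, 60, 25, 25)

Answer: (1, 60, 25, 25)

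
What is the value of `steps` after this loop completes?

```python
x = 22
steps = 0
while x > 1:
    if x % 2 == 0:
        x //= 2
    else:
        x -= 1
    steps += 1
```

Steps to reduce 22 to 1
`steps` takes the values: 0 → 1 → 2 → 3 → 4 → 5 → 6

Answer: 6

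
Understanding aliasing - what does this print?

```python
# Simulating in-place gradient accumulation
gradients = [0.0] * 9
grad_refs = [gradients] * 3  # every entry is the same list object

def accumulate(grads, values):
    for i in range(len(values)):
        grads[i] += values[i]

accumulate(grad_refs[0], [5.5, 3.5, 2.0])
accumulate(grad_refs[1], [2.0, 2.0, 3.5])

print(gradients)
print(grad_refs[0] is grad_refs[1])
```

Key concept: gradient accumulation aliasing.
Step by step:
`gradients = [0.0] * 9` → gradients = [0.0, 0.0, 0.0, 0.0, 0.0, 0.0, 0.0, 0.0, 0.0]
`grad_refs = [gradients] * 3` → grad_refs = [[0.0, 0.0, 0.0, 0.0, 0.0, 0.0, 0.0, 0.0, 0.0], [0.0, 0.0, 0.0, 0.0, 0.0, 0.0, 0.0, 0.0, 0.0], [0.0, 0.0, 0.0, 0.0, 0.0, 0.0, 0.0, 0.0, 0.0]]
`accumulate(grad_refs[0], [5.5, 3.5, 2.0])` → gradients = [5.5, 3.5, 2.0, 0.0, 0.0, 0.0, 0.0, 0.0, 0.0]; grad_refs = [[5.5, 3.5, 2.0, 0.0, 0.0, 0.0, 0.0, 0.0, 0.0], [5.5, 3.5, 2.0, 0.0, 0.0, 0.0, 0.0, 0.0, 0.0], [5.5, 3.5, 2.0, 0.0, 0.0, 0.0, 0.0, 0.0, 0.0]]
`accumulate(grad_refs[1], [2.0, 2.0, 3.5])` → gradients = [7.5, 5.5, 5.5, 0.0, 0.0, 0.0, 0.0, 0.0, 0.0]; grad_refs = [[7.5, 5.5, 5.5, 0.0, 0.0, 0.0, 0.0, 0.0, 0.0], [7.5, 5.5, 5.5, 0.0, 0.0, 0.0, 0.0, 0.0, 0.0], [7.5, 5.5, 5.5, 0.0, 0.0, 0.0, 0.0, 0.0, 0.0]]
`print(gradients)` → prints [7.5, 5.5, 5.5, 0.0, 0.0, 0.0, 0.0, 0.0, 0.0]
`print(grad_refs[0] is grad_refs[1])` → prints True

Answer:
[7.5, 5.5, 5.5, 0.0, 0.0, 0.0, 0.0, 0.0, 0.0]
True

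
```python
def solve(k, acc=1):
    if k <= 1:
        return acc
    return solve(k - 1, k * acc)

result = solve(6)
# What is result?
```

Accumulator trace (n, acc): (6, 1) -> (5, 6) -> (4, 30) -> (3, 120) -> (2, 360) -> (1, 720) -> return 720

Answer: 720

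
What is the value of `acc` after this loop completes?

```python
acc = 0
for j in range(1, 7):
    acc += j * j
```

Sum of squares 1² to 6² = 91
`acc` takes the values: 0 → 1 → 5 → 14 → 30 → 55 → 91

Answer: 91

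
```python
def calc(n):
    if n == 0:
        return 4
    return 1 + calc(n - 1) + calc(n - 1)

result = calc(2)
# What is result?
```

calc(n) = 1 + 2·calc(n-1), calc(0)=4. Closed form: (4+1)·2^2 - 1 = 19.

Answer: 19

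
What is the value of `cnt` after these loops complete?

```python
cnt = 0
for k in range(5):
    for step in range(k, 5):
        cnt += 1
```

Upper triangle: 5 + 4 + ... + 1
`cnt` takes the values: 0 → 1 → 2 → 3 → 4 → 5 → 6 → 7 → 8 → 9 → 10 → 11 → 12 → 13 → 14 → 15

Answer: 15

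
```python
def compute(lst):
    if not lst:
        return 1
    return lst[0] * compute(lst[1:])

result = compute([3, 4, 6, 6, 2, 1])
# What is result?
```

Product over [3, 4, 6, 6, 2, 1] = 3 * 4 * 6 * 6 * 2 * 1 = 864

Answer: 864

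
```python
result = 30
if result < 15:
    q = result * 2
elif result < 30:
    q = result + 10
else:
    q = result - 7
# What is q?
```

Trace:
`result = 30` → result = 30
`if result < 15: ...` → result < 15 is False, result < 30 is False, take else branch → q = 23
So q = 23

Answer: 23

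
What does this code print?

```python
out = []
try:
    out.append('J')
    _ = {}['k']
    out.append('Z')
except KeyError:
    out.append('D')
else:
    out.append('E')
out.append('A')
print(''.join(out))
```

Execution trace: 'J' (try body) → 'D' (except KeyError) → 'A' (after the try/except). Output: JDA

Answer: JDA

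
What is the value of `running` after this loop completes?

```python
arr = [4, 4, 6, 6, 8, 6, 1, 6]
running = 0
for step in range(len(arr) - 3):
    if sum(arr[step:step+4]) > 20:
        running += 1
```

Count windows with sum > 20
`running` takes the values: 0 → 1 → 2 → 3 → 4

Answer: 4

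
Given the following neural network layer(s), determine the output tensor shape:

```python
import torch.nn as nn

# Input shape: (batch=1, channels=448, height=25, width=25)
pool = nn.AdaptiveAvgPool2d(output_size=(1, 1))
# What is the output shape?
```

Input: (1, 448, 25, 25) -> Output: (1, 448, 1, 1)

Answer: (1, 448, 1, 1)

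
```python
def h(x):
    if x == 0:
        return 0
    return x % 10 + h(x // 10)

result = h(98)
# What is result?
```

Sum of digits of 98: 8 + 9 = 17

Answer: 17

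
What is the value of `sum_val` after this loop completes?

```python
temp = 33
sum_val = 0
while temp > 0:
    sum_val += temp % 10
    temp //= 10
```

Sum digits of 33
`sum_val` takes the values: 0 → 3 → 6

Answer: 6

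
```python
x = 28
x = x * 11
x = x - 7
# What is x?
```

Trace:
`x = 28` → x = 28
`x = x * 11` → x = 308
`x = x - 7` → x = 301
So x = 301

Answer: 301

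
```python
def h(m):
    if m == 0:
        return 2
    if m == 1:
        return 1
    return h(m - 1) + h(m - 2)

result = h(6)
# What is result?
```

Build up from base cases: h(0)=2, h(1)=1, h(2)=3, h(3)=4, h(4)=7, h(5)=11, h(6)=18

Answer: 18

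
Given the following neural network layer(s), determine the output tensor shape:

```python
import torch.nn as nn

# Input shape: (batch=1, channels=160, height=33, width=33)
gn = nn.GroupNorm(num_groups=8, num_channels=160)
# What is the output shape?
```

Input: (1, 160, 33, 33) -> Output: (1, 160, 33, 33)

Answer: (1, 160, 33, 33)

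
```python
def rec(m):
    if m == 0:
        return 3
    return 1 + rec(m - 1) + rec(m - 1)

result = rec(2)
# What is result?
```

rec(m) = 1 + 2·rec(m-1), rec(0)=3. Closed form: (3+1)·2^2 - 1 = 15.

Answer: 15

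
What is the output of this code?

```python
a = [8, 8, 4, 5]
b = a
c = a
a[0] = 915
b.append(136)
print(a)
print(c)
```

Key concept: multiple aliases.
Step by step:
`a = [8, 8, 4, 5]` → a = [8, 8, 4, 5]
`b = a` → b = [8, 8, 4, 5] (same object as a)
`c = a` → c = [8, 8, 4, 5] (same object as a, b)
`a[0] = 915` → a = [915, 8, 4, 5] (same object as b, c); b = [915, 8, 4, 5] (same object as a, c); c = [915, 8, 4, 5] (same object as a, b)
`b.append(136)` → a = [915, 8, 4, 5, 136] (same object as b, c); b = [915, 8, 4, 5, 136] (same object as a, c); c = [915, 8, 4, 5, 136] (same object as a, b)
`print(a)` → prints [915, 8, 4, 5, 136]
`print(c)` → prints [915, 8, 4, 5, 136]

Answer:
[915, 8, 4, 5, 136]
[915, 8, 4, 5, 136]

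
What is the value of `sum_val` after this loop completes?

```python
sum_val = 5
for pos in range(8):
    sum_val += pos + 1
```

Start at 5, add 1 to 8 = 41
`sum_val` takes the values: 5 → 6 → 8 → 11 → 15 → 20 → 26 → 33 → 41

Answer: 41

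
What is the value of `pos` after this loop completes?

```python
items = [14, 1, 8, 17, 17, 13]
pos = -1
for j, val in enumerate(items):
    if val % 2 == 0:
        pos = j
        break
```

First even number index in [14, 1, 8, 17, 17, 13]
`pos` takes the values: -1 → 0

Answer: 0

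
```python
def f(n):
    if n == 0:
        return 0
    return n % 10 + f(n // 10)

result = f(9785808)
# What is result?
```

Sum of digits of 9785808: 8 + 0 + 8 + 5 + 8 + 7 + 9 = 45

Answer: 45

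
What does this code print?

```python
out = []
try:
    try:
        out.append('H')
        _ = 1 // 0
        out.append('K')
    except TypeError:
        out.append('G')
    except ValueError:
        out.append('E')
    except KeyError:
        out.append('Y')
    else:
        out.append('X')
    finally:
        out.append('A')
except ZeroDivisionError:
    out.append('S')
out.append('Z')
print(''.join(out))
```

Execution trace: 'H' (try body) → 'A' (finally) → 'S' (outer except ZeroDivisionError) → 'Z' (after the try/except). Output: HASZ

Answer: HASZ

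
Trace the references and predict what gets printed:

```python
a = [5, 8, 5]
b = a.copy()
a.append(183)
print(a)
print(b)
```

Key concept: list.copy() creates independent copy.
Step by step:
`a = [5, 8, 5]` → a = [5, 8, 5]
`b = a.copy()` → b = [5, 8, 5]
`a.append(183)` → a = [5, 8, 5, 183]
`print(a)` → prints [5, 8, 5, 183]
`print(b)` → prints [5, 8, 5]

Answer:
[5, 8, 5, 183]
[5, 8, 5]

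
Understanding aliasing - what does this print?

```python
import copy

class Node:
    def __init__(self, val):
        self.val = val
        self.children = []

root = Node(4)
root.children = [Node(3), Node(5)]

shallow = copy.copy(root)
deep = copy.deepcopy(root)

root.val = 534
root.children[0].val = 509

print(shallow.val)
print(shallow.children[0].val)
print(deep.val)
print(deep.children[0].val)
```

Key concept: deep copy with custom objects.
Step by step:
`root = Node(4)` → root = Node(val=4, children=[])
`root.children = [Node(3), Node(5)]` → root = Node(val=4, children=[Node(val=3, children=[]), Node(val=5, children=[])])
`shallow = copy.copy(root)` → shallow = Node(val=4, children=[Node(val=3, children=[]), Node(val=5, children=[])])
`deep = copy.deepcopy(root)` → deep = Node(val=4, children=[Node(val=3, children=[]), Node(val=5, children=[])])
`root.val = 534` → root = Node(val=534, children=[Node(val=3, children=[]), Node(val=5, children=[])])
`root.children[0].val = 509` → root = Node(val=534, children=[Node(val=509, children=[]), Node(val=5, children=[])]); shallow = Node(val=4, children=[Node(val=509, children=[]), Node(val=5, children=[])])
`print(shallow.val)` → prints 4
`print(shallow.children[0].val)` → prints 509
`print(deep.val)` → prints 4
`print(deep.children[0].val)` → prints 3

Answer:
4
509
4
3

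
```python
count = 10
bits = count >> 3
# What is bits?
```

Trace:
`count = 10` → count = 10
`bits = count >> 3` → bits = 1
So bits = 1

Answer: 1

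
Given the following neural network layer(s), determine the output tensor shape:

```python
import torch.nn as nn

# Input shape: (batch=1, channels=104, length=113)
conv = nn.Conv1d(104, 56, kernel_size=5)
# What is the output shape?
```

Input: (1, 104, 113) -> Output: (1, 56, 109)

Answer: (1, 56, 109)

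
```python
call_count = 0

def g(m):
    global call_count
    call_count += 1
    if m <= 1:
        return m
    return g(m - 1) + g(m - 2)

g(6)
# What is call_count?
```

Calls(m) = 1 + Calls(m-1) + Calls(m-2); Calls(0)=Calls(1)=1. For m=6 this gives 25.

Answer: 25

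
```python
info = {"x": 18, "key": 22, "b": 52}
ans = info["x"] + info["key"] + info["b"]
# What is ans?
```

Trace:
`info = {"x": 18, "key": 22, "b": 52}` → info = {'x': 18, 'key': 22, 'b': 52}
`ans = info["x"] + info["key"] + info["b"]` → ans = 92
So ans = 92

Answer: 92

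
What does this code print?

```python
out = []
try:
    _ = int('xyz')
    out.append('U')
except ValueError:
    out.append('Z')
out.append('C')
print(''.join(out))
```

Execution trace: 'Z' (except ValueError) → 'C' (after the try/except). Output: ZC

Answer: ZC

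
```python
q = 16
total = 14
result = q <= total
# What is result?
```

Trace:
`q = 16` → q = 16
`total = 14` → total = 14
`result = q <= total` → result = False
So result = False

Answer: False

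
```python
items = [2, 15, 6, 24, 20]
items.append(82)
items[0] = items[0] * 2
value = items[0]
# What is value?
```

Trace:
`items = [2, 15, 6, 24, 20]` → items = [2, 15, 6, 24, 20]
`items.append(82)` → items = [2, 15, 6, 24, 20, 82]
`items[0] = items[0] * 2` → items = [4, 15, 6, 24, 20, 82]
`value = items[0]` → value = 4
So value = 4

Answer: 4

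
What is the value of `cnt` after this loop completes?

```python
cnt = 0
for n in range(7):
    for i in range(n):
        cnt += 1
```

Triangle number: 0+1+2+...+6
`cnt` takes the values: 0 → 1 → 2 → 3 → 4 → 5 → 6 → 7 → 8 → 9 → 10 → 11 → 12 → 13 → 14 → 15 → 16 → 17 → 18 → 19 → 20 → 21

Answer: 21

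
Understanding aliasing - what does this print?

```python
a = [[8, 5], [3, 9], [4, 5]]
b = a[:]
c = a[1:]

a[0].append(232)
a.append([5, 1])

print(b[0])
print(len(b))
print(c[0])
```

Key concept: slice with nested mutation.
Step by step:
`a = [[8, 5], [3, 9], [4, 5]]` → a = [[8, 5], [3, 9], [4, 5]]
`b = a[:]` → b = [[8, 5], [3, 9], [4, 5]]
`c = a[1:]` → c = [[3, 9], [4, 5]]
`a[0].append(232)` → a = [[8, 5, 232], [3, 9], [4, 5]]; b = [[8, 5, 232], [3, 9], [4, 5]]
`a.append([5, 1])` → a = [[8, 5, 232], [3, 9], [4, 5], [5, 1]]
`print(b[0])` → prints [8, 5, 232]
`print(len(b))` → prints 3
`print(c[0])` → prints [3, 9]

Answer:
[8, 5, 232]
3
[3, 9]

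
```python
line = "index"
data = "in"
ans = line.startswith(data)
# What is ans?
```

Trace:
`line = "index"` → line = 'index'
`data = "in"` → data = 'in'
`ans = line.startswith(data)` → ans = True
So ans = True

Answer: True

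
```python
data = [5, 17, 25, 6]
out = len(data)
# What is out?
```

Trace:
`data = [5, 17, 25, 6]` → data = [5, 17, 25, 6]
`out = len(data)` → out = 4
So out = 4

Answer: 4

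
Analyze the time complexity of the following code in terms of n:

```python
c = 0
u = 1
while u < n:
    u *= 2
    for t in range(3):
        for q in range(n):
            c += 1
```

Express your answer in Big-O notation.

Each loop level contributes: log n × 1 × n. Multiplying the contributions gives O(n log n).

Answer: O(n log n)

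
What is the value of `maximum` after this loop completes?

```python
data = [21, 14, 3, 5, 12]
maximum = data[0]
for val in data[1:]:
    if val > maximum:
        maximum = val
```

Maximum of [21, 14, 3, 5, 12]
`maximum` takes the values: 21

Answer: 21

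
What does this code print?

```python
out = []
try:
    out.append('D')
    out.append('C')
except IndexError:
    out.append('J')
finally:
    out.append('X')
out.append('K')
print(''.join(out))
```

Execution trace: 'D' (try body) → 'C' (try body, no exception) → 'X' (finally) → 'K' (after the try/except). Output: DCXK

Answer: DCXK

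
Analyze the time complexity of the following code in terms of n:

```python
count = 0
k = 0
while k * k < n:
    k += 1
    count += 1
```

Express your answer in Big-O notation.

Each loop level contributes: √n. Multiplying the contributions gives O(√n).

Answer: O(√n)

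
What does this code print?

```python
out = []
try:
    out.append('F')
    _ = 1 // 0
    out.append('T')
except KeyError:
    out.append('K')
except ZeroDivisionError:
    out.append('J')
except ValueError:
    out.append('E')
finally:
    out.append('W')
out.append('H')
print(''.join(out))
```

Execution trace: 'F' (try body) → 'J' (except ZeroDivisionError) → 'W' (finally) → 'H' (after the try/except). Output: FJWH

Answer: FJWH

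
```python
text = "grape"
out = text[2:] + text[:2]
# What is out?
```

Trace:
`text = "grape"` → text = 'grape'
`out = text[2:] + text[:2]` → out = 'apegr'
So out = 'apegr'

Answer: 'apegr'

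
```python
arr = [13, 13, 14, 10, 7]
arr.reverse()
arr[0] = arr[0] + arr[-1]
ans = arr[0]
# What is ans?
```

Trace:
`arr = [13, 13, 14, 10, 7]` → arr = [13, 13, 14, 10, 7]
`arr.reverse()` → arr = [7, 10, 14, 13, 13]
`arr[0] = arr[0] + arr[-1]` → arr = [20, 10, 14, 13, 13]
`ans = arr[0]` → ans = 20
So ans = 20

Answer: 20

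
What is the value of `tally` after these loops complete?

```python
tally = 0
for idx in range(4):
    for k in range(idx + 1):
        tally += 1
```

Triangle: 1 + 2 + ... + 4
`tally` takes the values: 0 → 1 → 2 → 3 → 4 → 5 → 6 → 7 → 8 → 9 → 10

Answer: 10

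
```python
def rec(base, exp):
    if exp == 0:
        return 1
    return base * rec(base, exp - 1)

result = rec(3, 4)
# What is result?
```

rec(3, 4) = 3 * 3 * 3 * 3 = 81

Answer: 81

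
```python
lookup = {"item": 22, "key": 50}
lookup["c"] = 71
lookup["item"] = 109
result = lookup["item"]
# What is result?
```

Trace:
`lookup = {"item": 22, "key": 50}` → lookup = {'item': 22, 'key': 50}
`lookup["c"] = 71` → lookup = {'item': 22, 'key': 50, 'c': 71}
`lookup["item"] = 109` → lookup = {'item': 109, 'key': 50, 'c': 71}
`result = lookup["item"]` → result = 109
So result = 109

Answer: 109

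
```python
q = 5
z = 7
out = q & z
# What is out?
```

Trace:
`q = 5` → q = 5
`z = 7` → z = 7
`out = q & z` → out = 5
So out = 5

Answer: 5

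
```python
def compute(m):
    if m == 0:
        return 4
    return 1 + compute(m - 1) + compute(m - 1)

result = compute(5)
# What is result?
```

compute(m) = 1 + 2·compute(m-1), compute(0)=4. Closed form: (4+1)·2^5 - 1 = 159.

Answer: 159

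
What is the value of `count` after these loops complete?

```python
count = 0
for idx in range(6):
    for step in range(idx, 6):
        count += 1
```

Upper triangle: 6 + 5 + ... + 1
`count` takes the values: 0 → 1 → 2 → 3 → 4 → 5 → 6 → 7 → 8 → 9 → 10 → 11 → 12 → 13 → 14 → 15 → 16 → 17 → 18 → 19 → 20 → 21

Answer: 21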